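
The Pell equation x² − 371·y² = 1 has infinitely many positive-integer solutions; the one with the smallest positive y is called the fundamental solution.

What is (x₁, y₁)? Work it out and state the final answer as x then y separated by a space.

d=371: √d = [19; 3,1,4,1,3,38] (ℓ=6, even), read p_5/q_5
i=0: a=19 ⇒ p=19, q=1
…
i=3: a=4 ⇒ p=366, q=19
i=4: a=1 ⇒ p=443, q=23
i=5: a=3 ⇒ p=1695, q=88
(x₁, y₁) = (1695, 88);  1695² − 371·88² = 1 ✓

1695 88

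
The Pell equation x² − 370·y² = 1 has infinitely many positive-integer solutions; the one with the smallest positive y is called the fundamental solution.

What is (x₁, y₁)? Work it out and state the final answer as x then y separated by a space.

d=370: √d = [19; 4,4,38] (ℓ=3, odd), read p_5/q_5
k=0  a_k=19  p_k/q_k = 19/1
…
k=2  a_k=4  p_k/q_k = 327/17
k=3  a_k=38  p_k/q_k = 12503/650
k=4  a_k=4  p_k/q_k = 50339/2617
k=5  a_k=4  p_k/q_k = 213859/11118
→ (213859, 11118).  Check: 213859²=45735671881, 370·11118²=45735671880, difference 1.

213859 11118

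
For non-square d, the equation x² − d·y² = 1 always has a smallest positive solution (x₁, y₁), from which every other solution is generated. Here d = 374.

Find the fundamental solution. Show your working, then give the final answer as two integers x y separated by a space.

[19; 2,1,18,1,2,38] for √374; ℓ=6 ⇒ convergent index 5
i=0: a=19 ⇒ p=19, q=1
i=1: a=2 ⇒ p=39, q=2
i=2: a=1 ⇒ p=58, q=3
…
i=4: a=1 ⇒ p=1141, q=59
i=5: a=2 ⇒ p=3365, q=174
fundamental: x₁=3365, y₁=174  (since 11323225 − 374·30276 = 1)

3365 174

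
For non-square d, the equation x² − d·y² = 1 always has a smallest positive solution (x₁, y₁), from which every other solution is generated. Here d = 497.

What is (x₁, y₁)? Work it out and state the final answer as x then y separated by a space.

1201887 53912

√497 = [22; 3,2,2,5,6,5,2,2,3,44, …], period ℓ=10 (even) → k=9
a_0=22:  p_0=22·1+0=22,  q_0=22·0+1=1
a_1=3:  p_1=3·22+1=67,  q_1=3·1+0=3
a_2=2:  p_2=2·67+22=156,  q_2=2·3+1=7
a_3=2:  p_3=2·156+67=379,  q_3=2·7+3=17
a_4=5:  p_4=5·379+156=2051,  q_4=5·17+7=92
a_5=6:  p_5=6·2051+379=12685,  q_5=6·92+17=569
a_6=5:  p_6=5·12685+2051=65476,  q_6=5·569+92=2937
a_7=2:  p_7=2·65476+12685=143637,  q_7=2·2937+569=6443
a_8=2:  p_8=2·143637+65476=352750,  q_8=2·6443+2937=15823
a_9=3:  p_9=3·352750+143637=1201887,  q_9=3·15823+6443=53912
fundamental: x₁=1201887, y₁=53912  (since 1444532360769 − 497·2906503744 = 1)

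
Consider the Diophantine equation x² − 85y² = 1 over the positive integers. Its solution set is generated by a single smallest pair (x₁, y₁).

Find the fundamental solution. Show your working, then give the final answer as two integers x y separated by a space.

285769 30996

[9; 4,1,1,4,18] for √85; ℓ=5 ⇒ convergent index 9
a_0=9:  p_0=9·1+0=9,  q_0=9·0+1=1
…
a_4=4:  p_4=4·83+46=378,  q_4=4·9+5=41
…
a_6=4:  p_6=4·6887+378=27926,  q_6=4·747+41=3029
a_7=1:  p_7=1·27926+6887=34813,  q_7=1·3029+747=3776
a_8=1:  p_8=1·34813+27926=62739,  q_8=1·3776+3029=6805
a_9=4:  p_9=4·62739+34813=285769,  q_9=4·6805+3776=30996
(x₁, y₁) = (285769, 30996);  285769² − 85·30996² = 1 ✓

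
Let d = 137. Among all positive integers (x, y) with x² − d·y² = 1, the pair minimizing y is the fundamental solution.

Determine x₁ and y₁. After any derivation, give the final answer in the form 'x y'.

6083073 519712

√137 → a₀=11, period (1,2,2,1,1,2,2,1,22); ℓ=9 odd so k=17
k=0  a_k=11  p_k/q_k = 11/1
k=1  a_k=1  p_k/q_k = 12/1
…
k=3  a_k=2  p_k/q_k = 82/7
…
k=6  a_k=2  p_k/q_k = 515/44
k=7  a_k=2  p_k/q_k = 1229/105
k=8  a_k=1  p_k/q_k = 1744/149
…
k=10  a_k=1  p_k/q_k = 41341/3532
…
k=12  a_k=2  p_k/q_k = 285899/24426
k=13  a_k=1  p_k/q_k = 408178/34873
k=14  a_k=1  p_k/q_k = 694077/59299
k=15  a_k=2  p_k/q_k = 1796332/153471
k=16  a_k=2  p_k/q_k = 4286741/366241
k=17  a_k=1  p_k/q_k = 6083073/519712
fundamental: x₁=6083073, y₁=519712  (since 37003777123329 − 137·270100562944 = 1)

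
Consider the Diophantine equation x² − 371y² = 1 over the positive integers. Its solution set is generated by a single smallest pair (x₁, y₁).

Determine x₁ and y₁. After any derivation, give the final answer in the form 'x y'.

1695 88

d=371: √d = [19; 3,1,4,1,3,38] (ℓ=6, even), read p_5/q_5
i=0: a=19 ⇒ p=19, q=1
…
i=4: a=1 ⇒ p=443, q=23
i=5: a=3 ⇒ p=1695, q=88
fundamental: x₁=1695, y₁=88  (since 2873025 − 371·7744 = 1)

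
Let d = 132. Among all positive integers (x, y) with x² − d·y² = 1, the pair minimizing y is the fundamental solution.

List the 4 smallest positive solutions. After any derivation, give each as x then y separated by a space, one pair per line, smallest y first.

23 2
1057 92
48599 4230
2234497 194488

d=132: √d = [11; 2,22] (ℓ=2, even), read p_1/q_1
step 0: (11, 1)  from 11·(1,0) + (0,1)
step 1: (23, 2)  from 2·(11,1) + (1,0)
(x₁, y₁) = (23, 2);  23² − 132·2² = 1 ✓
(x_2, y_2) = (23·23 + 132·2·2, 23·2 + 2·23) = (1057, 92)
(x_3, y_3) = (23·1057 + 132·2·92, 23·92 + 2·1057) = (48599, 4230)
(x_4, y_4) = (23·48599 + 132·2·4230, 23·4230 + 2·48599) = (2234497, 194488)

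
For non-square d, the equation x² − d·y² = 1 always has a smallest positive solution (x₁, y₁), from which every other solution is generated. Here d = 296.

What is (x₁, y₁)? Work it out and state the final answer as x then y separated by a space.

√296 → a₀=17, period (4,1,7,1,4,34); ℓ=6 even so k=5
a_0=17:  p_0=17·1+0=17,  q_0=17·0+1=1
a_1=4:  p_1=4·17+1=69,  q_1=4·1+0=4
a_2=1:  p_2=1·69+17=86,  q_2=1·4+1=5
a_3=7:  p_3=7·86+69=671,  q_3=7·5+4=39
a_4=1:  p_4=1·671+86=757,  q_4=1·39+5=44
a_5=4:  p_5=4·757+671=3699,  q_5=4·44+39=215
→ (3699, 215).  Check: 3699²=13682601, 296·215²=13682600, difference 1.

3699 215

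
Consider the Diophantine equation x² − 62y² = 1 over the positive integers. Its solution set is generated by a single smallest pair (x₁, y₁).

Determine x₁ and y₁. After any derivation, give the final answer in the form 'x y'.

d=62: √d = [7; 1,6,1,14] (ℓ=4, even), read p_3/q_3
a_0=7:  p_0=7·1+0=7,  q_0=7·0+1=1
…
a_2=6:  p_2=6·8+7=55,  q_2=6·1+1=7
a_3=1:  p_3=1·55+8=63,  q_3=1·7+1=8
(x₁, y₁) = (63, 8);  63² − 62·8² = 1 ✓

63 8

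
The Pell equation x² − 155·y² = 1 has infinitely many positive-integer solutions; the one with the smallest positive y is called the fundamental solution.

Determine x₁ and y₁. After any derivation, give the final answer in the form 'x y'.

249 20

d=155: √d = [12; 2,4,2,24] (ℓ=4, even), read p_3/q_3
i=0: a=12 ⇒ p=12, q=1
i=1: a=2 ⇒ p=25, q=2
i=2: a=4 ⇒ p=112, q=9
i=3: a=2 ⇒ p=249, q=20
fundamental: x₁=249, y₁=20  (since 62001 − 155·400 = 1)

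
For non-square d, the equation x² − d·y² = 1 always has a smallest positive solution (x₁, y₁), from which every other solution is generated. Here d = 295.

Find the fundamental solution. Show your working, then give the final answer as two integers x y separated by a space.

√295 = [17; 5,1,2,3,2,6,2,3,2,1,5,34, …], period ℓ=12 (even) → k=11
k=0  a_k=17  p_k/q_k = 17/1
k=1  a_k=5  p_k/q_k = 86/5
k=2  a_k=1  p_k/q_k = 103/6
k=3  a_k=2  p_k/q_k = 292/17
k=4  a_k=3  p_k/q_k = 979/57
…
k=6  a_k=6  p_k/q_k = 14479/843
…
k=9  a_k=2  p_k/q_k = 247414/14405
k=10  a_k=1  p_k/q_k = 355517/20699
k=11  a_k=5  p_k/q_k = 2024999/117900
fundamental: x₁=2024999, y₁=117900  (since 4100620950001 − 295·13900410000 = 1)

2024999 117900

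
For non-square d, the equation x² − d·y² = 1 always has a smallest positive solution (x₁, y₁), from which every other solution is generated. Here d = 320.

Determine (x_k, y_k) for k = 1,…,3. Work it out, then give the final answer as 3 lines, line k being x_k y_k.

√320 → a₀=17, period (1,7,1,34); ℓ=4 even so k=3
i=0: a=17 ⇒ p=17, q=1
i=1: a=1 ⇒ p=18, q=1
i=2: a=7 ⇒ p=143, q=8
i=3: a=1 ⇒ p=161, q=9
fundamental: x₁=161, y₁=9  (since 25921 − 320·81 = 1)
(161+9√320)^2 = 51841 + 2898√320
(161+9√320)^3 = 16692641 + 933147√320

161 9
51841 2898
16692641 933147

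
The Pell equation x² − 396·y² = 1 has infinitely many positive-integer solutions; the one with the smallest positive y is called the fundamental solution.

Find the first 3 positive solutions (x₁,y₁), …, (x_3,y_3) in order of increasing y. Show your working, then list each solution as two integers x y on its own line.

d=396: √d = [19; 1,8,1,38] (ℓ=4, even), read p_3/q_3
i=0: a=19 ⇒ p=19, q=1
…
i=2: a=8 ⇒ p=179, q=9
i=3: a=1 ⇒ p=199, q=10
(x₁, y₁) = (199, 10);  199² − 396·10² = 1 ✓
n=2: (199,10)∘(199,10) = (199·199+396·10·10, 199·10+10·199) = (79201,3980)
n=3: (79201,3980)∘(199,10) = (199·79201+396·10·3980, 199·3980+10·79201) = (31521799,1584030)

199 10
79201 3980
31521799 1584030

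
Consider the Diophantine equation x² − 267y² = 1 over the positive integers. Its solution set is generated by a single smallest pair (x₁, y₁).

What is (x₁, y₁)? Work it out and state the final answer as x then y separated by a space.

d=267: √d = [16; 2,1,15,1,2,32] (ℓ=6, even), read p_5/q_5
i=0: a=16 ⇒ p=16, q=1
i=1: a=2 ⇒ p=33, q=2
…
i=4: a=1 ⇒ p=817, q=50
i=5: a=2 ⇒ p=2402, q=147
→ (2402, 147).  Check: 2402²=5769604, 267·147²=5769603, difference 1.

2402 147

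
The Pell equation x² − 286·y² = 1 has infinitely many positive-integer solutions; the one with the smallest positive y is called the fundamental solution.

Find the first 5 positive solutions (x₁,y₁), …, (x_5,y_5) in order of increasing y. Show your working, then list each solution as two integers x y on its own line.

√286 → a₀=16, period (1,10,3,3,2,3,3,10,1,32); ℓ=10 even so k=9
step 0: (16, 1)  from 16·(1,0) + (0,1)
step 1: (17, 1)  from 1·(16,1) + (1,0)
step 2: (186, 11)  from 10·(17,1) + (16,1)
step 3: (575, 34)  from 3·(186,11) + (17,1)
step 4: (1911, 113)  from 3·(575,34) + (186,11)
step 5: (4397, 260)  from 2·(1911,113) + (575,34)
step 6: (15102, 893)  from 3·(4397,260) + (1911,113)
step 7: (49703, 2939)  from 3·(15102,893) + (4397,260)
step 8: (512132, 30283)  from 10·(49703,2939) + (15102,893)
step 9: (561835, 33222)  from 1·(512132,30283) + (49703,2939)
→ (561835, 33222).  Check: 561835²=315658567225, 286·33222²=315658567224, difference 1.
n=2: (561835,33222)∘(561835,33222) = (561835·561835+286·33222·33222, 561835·33222+33222·561835) = (631317134449,37330564740)
n=3: (631317134449,37330564740)∘(561835,33222) = (561835·631317134449+286·33222·37330564740, 561835·37330564740+33222·631317134449) = (709392124465745995,41947235681362578)
n=4: (709392124465745995,41947235681362578)∘(561835,33222) = (561835·709392124465745995+286·33222·41947235681362578, 561835·41947235681362578+33222·709392124465745995) = (797122648497793485067201,47134850318039357456520)
n=5: (797122648497793485067201,47134850318039357456520)∘(561835,33222) = (561835·797122648497793485067201+286·33222·47134850318039357456520, 561835·47134850318039357456520+33222·797122648497793485067201) = (895702806436806213240996001675,52964017256829337557486465822)

561835 33222
631317134449 37330564740
709392124465745995 41947235681362578
797122648497793485067201 47134850318039357456520
895702806436806213240996001675 52964017256829337557486465822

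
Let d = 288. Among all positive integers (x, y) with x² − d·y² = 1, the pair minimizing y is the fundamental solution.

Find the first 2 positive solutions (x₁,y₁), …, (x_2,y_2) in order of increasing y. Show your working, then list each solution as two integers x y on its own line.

17 1
577 34

d=288: √d = [16; 1,32] (ℓ=2, even), read p_1/q_1
a_0=16:  p_0=16·1+0=16,  q_0=16·0+1=1
a_1=1:  p_1=1·16+1=17,  q_1=1·1+0=1
→ (17, 1).  Check: 17²=289, 288·1²=288, difference 1.
(17+1√288)^2 = 577 + 34√288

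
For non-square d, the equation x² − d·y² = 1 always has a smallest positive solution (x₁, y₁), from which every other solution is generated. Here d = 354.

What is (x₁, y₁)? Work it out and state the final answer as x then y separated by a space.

258065 13716

√354 → a₀=18, period (1,4,2,2,18,2,2,4,1,36); ℓ=10 even so k=9
step 0: (18, 1)  from 18·(1,0) + (0,1)
…
step 3: (207, 11)  from 2·(94,5) + (19,1)
…
step 5: (9351, 497)  from 18·(508,27) + (207,11)
step 6: (19210, 1021)  from 2·(9351,497) + (508,27)
step 7: (47771, 2539)  from 2·(19210,1021) + (9351,497)
step 8: (210294, 11177)  from 4·(47771,2539) + (19210,1021)
step 9: (258065, 13716)  from 1·(210294,11177) + (47771,2539)
→ (258065, 13716).  Check: 258065²=66597544225, 354·13716²=66597544224, difference 1.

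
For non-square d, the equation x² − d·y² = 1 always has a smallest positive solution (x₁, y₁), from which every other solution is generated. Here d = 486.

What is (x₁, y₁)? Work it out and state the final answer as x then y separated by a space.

485 22

[22; 22,44] for √486; ℓ=2 ⇒ convergent index 1
i=0: a=22 ⇒ p=22, q=1
i=1: a=22 ⇒ p=485, q=22
(x₁, y₁) = (485, 22);  485² − 486·22² = 1 ✓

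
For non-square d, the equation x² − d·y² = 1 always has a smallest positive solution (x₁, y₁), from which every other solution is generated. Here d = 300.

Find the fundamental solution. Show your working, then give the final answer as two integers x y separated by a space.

√300 = [17; 3,8,3,34, …], period ℓ=4 (even) → k=3
i=0: a=17 ⇒ p=17, q=1
i=1: a=3 ⇒ p=52, q=3
i=2: a=8 ⇒ p=433, q=25
i=3: a=3 ⇒ p=1351, q=78
→ (1351, 78).  Check: 1351²=1825201, 300·78²=1825200, difference 1.

1351 78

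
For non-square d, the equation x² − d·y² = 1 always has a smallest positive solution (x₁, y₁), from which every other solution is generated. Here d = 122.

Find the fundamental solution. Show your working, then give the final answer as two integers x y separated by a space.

√122 → a₀=11, period (22); ℓ=1 odd so k=1
k=0  a_k=11  p_k/q_k = 11/1
k=1  a_k=22  p_k/q_k = 243/22
fundamental: x₁=243, y₁=22  (since 59049 − 122·484 = 1)

243 22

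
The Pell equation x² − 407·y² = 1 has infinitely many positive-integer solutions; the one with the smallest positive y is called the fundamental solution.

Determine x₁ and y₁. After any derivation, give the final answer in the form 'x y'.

√407 = [20; 5,1,2,1,5,40, …], period ℓ=6 (even) → k=5
a_0=20:  p_0=20·1+0=20,  q_0=20·0+1=1
…
a_3=2:  p_3=2·121+101=343,  q_3=2·6+5=17
a_4=1:  p_4=1·343+121=464,  q_4=1·17+6=23
a_5=5:  p_5=5·464+343=2663,  q_5=5·23+17=132
→ (2663, 132).  Check: 2663²=7091569, 407·132²=7091568, difference 1.

2663 132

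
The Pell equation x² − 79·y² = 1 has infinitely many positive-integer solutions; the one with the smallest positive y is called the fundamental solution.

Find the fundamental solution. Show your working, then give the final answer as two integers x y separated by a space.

80 9

√79 = [8; 1,7,1,16, …], period ℓ=4 (even) → k=3
step 0: (8, 1)  from 8·(1,0) + (0,1)
step 1: (9, 1)  from 1·(8,1) + (1,0)
step 2: (71, 8)  from 7·(9,1) + (8,1)
step 3: (80, 9)  from 1·(71,8) + (9,1)
(x₁, y₁) = (80, 9);  80² − 79·9² = 1 ✓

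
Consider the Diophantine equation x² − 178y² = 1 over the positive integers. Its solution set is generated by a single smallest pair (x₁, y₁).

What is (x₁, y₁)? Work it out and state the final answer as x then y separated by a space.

√178 → a₀=13, period (2,1,12,1,2,26); ℓ=6 even so k=5
a_0=13:  p_0=13·1+0=13,  q_0=13·0+1=1
…
a_2=1:  p_2=1·27+13=40,  q_2=1·2+1=3
a_3=12:  p_3=12·40+27=507,  q_3=12·3+2=38
a_4=1:  p_4=1·507+40=547,  q_4=1·38+3=41
a_5=2:  p_5=2·547+507=1601,  q_5=2·41+38=120
fundamental: x₁=1601, y₁=120  (since 2563201 − 178·14400 = 1)

1601 120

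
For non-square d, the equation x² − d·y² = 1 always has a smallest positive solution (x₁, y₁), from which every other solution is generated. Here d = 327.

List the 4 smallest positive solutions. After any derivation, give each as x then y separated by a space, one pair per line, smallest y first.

217 12
94177 5208
40872601 2260260
17738614657 980947632

√327 → a₀=18, period (12,36); ℓ=2 even so k=1
k=0  a_k=18  p_k/q_k = 18/1
k=1  a_k=12  p_k/q_k = 217/12
(x₁, y₁) = (217, 12);  217² − 327·12² = 1 ✓
(x_2, y_2) = (217·217 + 327·12·12, 217·12 + 12·217) = (94177, 5208)
(x_3, y_3) = (217·94177 + 327·12·5208, 217·5208 + 12·94177) = (40872601, 2260260)
(x_4, y_4) = (217·40872601 + 327·12·2260260, 217·2260260 + 12·40872601) = (17738614657, 980947632)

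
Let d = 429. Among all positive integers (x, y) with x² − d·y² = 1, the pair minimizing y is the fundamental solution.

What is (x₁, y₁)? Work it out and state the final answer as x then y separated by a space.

√429 → a₀=20, period (1,2,2,9,1,12,1,9,2,2,1,40); ℓ=12 even so k=11
k=0  a_k=20  p_k/q_k = 20/1
k=1  a_k=1  p_k/q_k = 21/1
k=2  a_k=2  p_k/q_k = 62/3
k=3  a_k=2  p_k/q_k = 145/7
…
k=5  a_k=1  p_k/q_k = 1512/73
k=6  a_k=12  p_k/q_k = 19511/942
…
k=10  a_k=2  p_k/q_k = 1085636/52415
k=11  a_k=1  p_k/q_k = 1524095/73584
→ (1524095, 73584).  Check: 1524095²=2322865569025, 429·73584²=2322865569024, difference 1.

1524095 73584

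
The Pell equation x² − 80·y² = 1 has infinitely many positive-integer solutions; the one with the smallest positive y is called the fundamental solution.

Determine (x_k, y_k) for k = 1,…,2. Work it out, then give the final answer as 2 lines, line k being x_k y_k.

9 1
161 18

√80 = [8; 1,16, …], period ℓ=2 (even) → k=1
k=0  a_k=8  p_k/q_k = 8/1
k=1  a_k=1  p_k/q_k = 9/1
→ (9, 1).  Check: 9²=81, 80·1²=80, difference 1.
k=2:  x_2 = 9·9+80·1·1 = 161,  y_2 = 9·1+1·9 = 18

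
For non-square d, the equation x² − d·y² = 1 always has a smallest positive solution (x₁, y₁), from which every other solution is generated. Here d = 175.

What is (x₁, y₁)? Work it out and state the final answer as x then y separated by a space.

d=175: √d = [13; 4,2,1,2,4,26] (ℓ=6, even), read p_5/q_5
k=0  a_k=13  p_k/q_k = 13/1
…
k=3  a_k=1  p_k/q_k = 172/13
k=4  a_k=2  p_k/q_k = 463/35
k=5  a_k=4  p_k/q_k = 2024/153
fundamental: x₁=2024, y₁=153  (since 4096576 − 175·23409 = 1)

2024 153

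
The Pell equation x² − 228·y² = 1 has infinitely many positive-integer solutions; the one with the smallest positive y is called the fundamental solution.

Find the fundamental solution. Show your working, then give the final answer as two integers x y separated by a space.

151 10

d=228: √d = [15; 10,30] (ℓ=2, even), read p_1/q_1
i=0: a=15 ⇒ p=15, q=1
i=1: a=10 ⇒ p=151, q=10
fundamental: x₁=151, y₁=10  (since 22801 − 228·100 = 1)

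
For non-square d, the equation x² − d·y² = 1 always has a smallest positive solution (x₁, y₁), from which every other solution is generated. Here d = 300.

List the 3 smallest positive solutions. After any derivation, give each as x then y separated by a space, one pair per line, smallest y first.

√300 = [17; 3,8,3,34, …], period ℓ=4 (even) → k=3
k=0  a_k=17  p_k/q_k = 17/1
…
k=2  a_k=8  p_k/q_k = 433/25
k=3  a_k=3  p_k/q_k = 1351/78
(x₁, y₁) = (1351, 78);  1351² − 300·78² = 1 ✓
(1351+78√300)^2 = 3650401 + 210756√300
(1351+78√300)^3 = 9863382151 + 569462634√300

1351 78
3650401 210756
9863382151 569462634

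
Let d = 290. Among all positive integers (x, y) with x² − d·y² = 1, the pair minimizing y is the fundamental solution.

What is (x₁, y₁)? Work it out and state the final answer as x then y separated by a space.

579 34

√290 = [17; 34, …], period ℓ=1 (odd) → k=1
k=0  a_k=17  p_k/q_k = 17/1
k=1  a_k=34  p_k/q_k = 579/34
fundamental: x₁=579, y₁=34  (since 335241 − 290·1156 = 1)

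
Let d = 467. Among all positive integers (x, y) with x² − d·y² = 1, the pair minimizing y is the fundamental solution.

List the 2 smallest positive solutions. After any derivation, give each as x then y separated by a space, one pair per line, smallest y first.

√467 → a₀=21, period (1,1,1,1,3,…,1,1,42); ℓ=14 even so k=13
step 0: (21, 1)  from 21·(1,0) + (0,1)
step 1: (22, 1)  from 1·(21,1) + (1,0)
…
step 3: (65, 3)  from 1·(43,2) + (22,1)
step 4: (108, 5)  from 1·(65,3) + (43,2)
step 5: (389, 18)  from 3·(108,5) + (65,3)
…
step 12: (991929, 45901)  from 1·(633697,29324) + (358232,16577)
step 13: (1625626, 75225)  from 1·(991929,45901) + (633697,29324)
fundamental: x₁=1625626, y₁=75225  (since 2642659891876 − 467·5658800625 = 1)
(x_2, y_2) = (1625626·1625626 + 467·75225·75225, 1625626·75225 + 75225·1625626) = (5285319783751, 244575431700)

1625626 75225
5285319783751 244575431700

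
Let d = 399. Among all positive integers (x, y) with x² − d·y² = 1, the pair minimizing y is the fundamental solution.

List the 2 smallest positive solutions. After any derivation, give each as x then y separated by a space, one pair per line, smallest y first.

20 1
799 40

d=399: √d = [19; 1,38] (ℓ=2, even), read p_1/q_1
i=0: a=19 ⇒ p=19, q=1
i=1: a=1 ⇒ p=20, q=1
fundamental: x₁=20, y₁=1  (since 400 − 399·1 = 1)
k=2:  x_2 = 20·20+399·1·1 = 799,  y_2 = 20·1+1·20 = 40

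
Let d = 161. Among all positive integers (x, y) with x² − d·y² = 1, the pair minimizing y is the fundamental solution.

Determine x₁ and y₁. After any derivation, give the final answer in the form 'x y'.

[12; 1,2,4,1,2,1,4,2,1,24] for √161; ℓ=10 ⇒ convergent index 9
a_0=12:  p_0=12·1+0=12,  q_0=12·0+1=1
…
a_2=2:  p_2=2·13+12=38,  q_2=2·1+1=3
…
a_8=2:  p_8=2·3667+774=8108,  q_8=2·289+61=639
a_9=1:  p_9=1·8108+3667=11775,  q_9=1·639+289=928
→ (11775, 928).  Check: 11775²=138650625, 161·928²=138650624, difference 1.

11775 928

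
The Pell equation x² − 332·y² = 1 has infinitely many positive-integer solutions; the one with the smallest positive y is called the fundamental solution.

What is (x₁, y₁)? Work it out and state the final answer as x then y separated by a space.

√332 = [18; 4,1,1,8,1,1,4,36, …], period ℓ=8 (even) → k=7
a_0=18:  p_0=18·1+0=18,  q_0=18·0+1=1
…
a_2=1:  p_2=1·73+18=91,  q_2=1·4+1=5
…
a_4=8:  p_4=8·164+91=1403,  q_4=8·9+5=77
a_5=1:  p_5=1·1403+164=1567,  q_5=1·77+9=86
a_6=1:  p_6=1·1567+1403=2970,  q_6=1·86+77=163
a_7=4:  p_7=4·2970+1567=13447,  q_7=4·163+86=738
fundamental: x₁=13447, y₁=738  (since 180821809 − 332·544644 = 1)

13447 738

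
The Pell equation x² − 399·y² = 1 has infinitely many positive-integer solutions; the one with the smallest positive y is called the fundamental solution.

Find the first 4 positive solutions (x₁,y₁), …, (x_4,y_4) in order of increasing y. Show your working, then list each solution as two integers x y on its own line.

20 1
799 40
31940 1599
1276801 63920

√399 → a₀=19, period (1,38); ℓ=2 even so k=1
k=0  a_k=19  p_k/q_k = 19/1
k=1  a_k=1  p_k/q_k = 20/1
fundamental: x₁=20, y₁=1  (since 400 − 399·1 = 1)
n=2: (20,1)∘(20,1) = (20·20+399·1·1, 20·1+1·20) = (799,40)
n=3: (799,40)∘(20,1) = (20·799+399·1·40, 20·40+1·799) = (31940,1599)
n=4: (31940,1599)∘(20,1) = (20·31940+399·1·1599, 20·1599+1·31940) = (1276801,63920)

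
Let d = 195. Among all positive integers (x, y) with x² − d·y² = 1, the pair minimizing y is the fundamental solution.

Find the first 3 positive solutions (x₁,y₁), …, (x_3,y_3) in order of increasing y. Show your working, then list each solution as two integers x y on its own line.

14 1
391 28
10934 783

√195 = [13; 1,26, …], period ℓ=2 (even) → k=1
i=0: a=13 ⇒ p=13, q=1
i=1: a=1 ⇒ p=14, q=1
(x₁, y₁) = (14, 1);  14² − 195·1² = 1 ✓
(14+1√195)^2 = 391 + 28√195
(14+1√195)^3 = 10934 + 783√195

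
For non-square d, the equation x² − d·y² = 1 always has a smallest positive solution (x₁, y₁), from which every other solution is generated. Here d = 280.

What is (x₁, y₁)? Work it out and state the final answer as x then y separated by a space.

√280 = [16; 1,2,1,2,1,32, …], period ℓ=6 (even) → k=5
a_0=16:  p_0=16·1+0=16,  q_0=16·0+1=1
…
a_3=1:  p_3=1·50+17=67,  q_3=1·3+1=4
a_4=2:  p_4=2·67+50=184,  q_4=2·4+3=11
a_5=1:  p_5=1·184+67=251,  q_5=1·11+4=15
(x₁, y₁) = (251, 15);  251² − 280·15² = 1 ✓

251 15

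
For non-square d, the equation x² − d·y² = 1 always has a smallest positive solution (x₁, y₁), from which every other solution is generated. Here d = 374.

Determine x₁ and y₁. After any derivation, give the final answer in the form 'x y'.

3365 174

d=374: √d = [19; 2,1,18,1,2,38] (ℓ=6, even), read p_5/q_5
i=0: a=19 ⇒ p=19, q=1
i=1: a=2 ⇒ p=39, q=2
i=2: a=1 ⇒ p=58, q=3
i=3: a=18 ⇒ p=1083, q=56
i=4: a=1 ⇒ p=1141, q=59
i=5: a=2 ⇒ p=3365, q=174
(x₁, y₁) = (3365, 174);  3365² − 374·174² = 1 ✓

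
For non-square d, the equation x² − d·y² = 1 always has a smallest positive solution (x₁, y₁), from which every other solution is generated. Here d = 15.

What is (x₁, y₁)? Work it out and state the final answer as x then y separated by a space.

4 1

√15 → a₀=3, period (1,6); ℓ=2 even so k=1
a_0=3:  p_0=3·1+0=3,  q_0=3·0+1=1
a_1=1:  p_1=1·3+1=4,  q_1=1·1+0=1
fundamental: x₁=4, y₁=1  (since 16 − 15·1 = 1)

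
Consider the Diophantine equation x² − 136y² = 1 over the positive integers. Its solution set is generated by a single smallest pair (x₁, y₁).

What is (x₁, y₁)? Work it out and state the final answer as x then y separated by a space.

35 3

√136 → a₀=11, period (1,1,1,22); ℓ=4 even so k=3
step 0: (11, 1)  from 11·(1,0) + (0,1)
…
step 2: (23, 2)  from 1·(12,1) + (11,1)
step 3: (35, 3)  from 1·(23,2) + (12,1)
→ (35, 3).  Check: 35²=1225, 136·3²=1224, difference 1.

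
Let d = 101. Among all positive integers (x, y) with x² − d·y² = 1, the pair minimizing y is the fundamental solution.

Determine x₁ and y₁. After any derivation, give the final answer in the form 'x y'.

201 20

[10; 20] for √101; ℓ=1 ⇒ convergent index 1
a_0=10:  p_0=10·1+0=10,  q_0=10·0+1=1
a_1=20:  p_1=20·10+1=201,  q_1=20·1+0=20
fundamental: x₁=201, y₁=20  (since 40401 − 101·400 = 1)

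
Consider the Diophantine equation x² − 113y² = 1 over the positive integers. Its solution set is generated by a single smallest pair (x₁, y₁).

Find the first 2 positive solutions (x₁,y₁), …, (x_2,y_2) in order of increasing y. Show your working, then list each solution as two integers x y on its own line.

1204353 113296
2900932297217 272896754976

d=113: √d = [10; 1,1,1,2,2,1,1,1,20] (ℓ=9, odd), read p_17/q_17
step 0: (10, 1)  from 10·(1,0) + (0,1)
…
step 3: (32, 3)  from 1·(21,2) + (11,1)
step 4: (85, 8)  from 2·(32,3) + (21,2)
step 5: (202, 19)  from 2·(85,8) + (32,3)
step 6: (287, 27)  from 1·(202,19) + (85,8)
…
step 8: (776, 73)  from 1·(489,46) + (287,27)
step 9: (16009, 1506)  from 20·(776,73) + (489,46)
…
step 11: (32794, 3085)  from 1·(16785,1579) + (16009,1506)
step 12: (49579, 4664)  from 1·(32794,3085) + (16785,1579)
step 13: (131952, 12413)  from 2·(49579,4664) + (32794,3085)
…
step 15: (445435, 41903)  from 1·(313483,29490) + (131952,12413)
step 16: (758918, 71393)  from 1·(445435,41903) + (313483,29490)
step 17: (1204353, 113296)  from 1·(758918,71393) + (445435,41903)
fundamental: x₁=1204353, y₁=113296  (since 1450466148609 − 113·12835983616 = 1)
k=2:  x_2 = 1204353·1204353+113·113296·113296 = 2900932297217,  y_2 = 1204353·113296+113296·1204353 = 272896754976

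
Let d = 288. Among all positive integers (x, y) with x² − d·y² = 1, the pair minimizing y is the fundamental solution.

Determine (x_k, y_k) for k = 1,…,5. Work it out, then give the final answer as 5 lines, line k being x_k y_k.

17 1
577 34
19601 1155
665857 39236
22619537 1332869

[16; 1,32] for √288; ℓ=2 ⇒ convergent index 1
i=0: a=16 ⇒ p=16, q=1
i=1: a=1 ⇒ p=17, q=1
(x₁, y₁) = (17, 1);  17² − 288·1² = 1 ✓
(x_2, y_2) = (17·17 + 288·1·1, 17·1 + 1·17) = (577, 34)
(x_3, y_3) = (17·577 + 288·1·34, 17·34 + 1·577) = (19601, 1155)
(x_4, y_4) = (17·19601 + 288·1·1155, 17·1155 + 1·19601) = (665857, 39236)
(x_5, y_5) = (17·665857 + 288·1·39236, 17·39236 + 1·665857) = (22619537, 1332869)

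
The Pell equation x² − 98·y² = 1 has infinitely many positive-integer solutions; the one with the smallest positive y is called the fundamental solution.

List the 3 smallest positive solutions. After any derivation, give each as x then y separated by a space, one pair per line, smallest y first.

99 10
19601 1980
3880899 392030

√98 = [9; 1,8,1,18, …], period ℓ=4 (even) → k=3
i=0: a=9 ⇒ p=9, q=1
i=1: a=1 ⇒ p=10, q=1
i=2: a=8 ⇒ p=89, q=9
i=3: a=1 ⇒ p=99, q=10
→ (99, 10).  Check: 99²=9801, 98·10²=9800, difference 1.
(x_2, y_2) = (99·99 + 98·10·10, 99·10 + 10·99) = (19601, 1980)
(x_3, y_3) = (99·19601 + 98·10·1980, 99·1980 + 10·19601) = (3880899, 392030)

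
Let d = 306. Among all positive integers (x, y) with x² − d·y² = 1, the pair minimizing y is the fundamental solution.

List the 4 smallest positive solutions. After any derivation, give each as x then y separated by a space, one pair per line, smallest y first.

35 2
2449 140
171395 9798
11995201 685720

d=306: √d = [17; 2,34] (ℓ=2, even), read p_1/q_1
step 0: (17, 1)  from 17·(1,0) + (0,1)
step 1: (35, 2)  from 2·(17,1) + (1,0)
→ (35, 2).  Check: 35²=1225, 306·2²=1224, difference 1.
(x_2, y_2) = (35·35 + 306·2·2, 35·2 + 2·35) = (2449, 140)
(x_3, y_3) = (35·2449 + 306·2·140, 35·140 + 2·2449) = (171395, 9798)
(x_4, y_4) = (35·171395 + 306·2·9798, 35·9798 + 2·171395) = (11995201, 685720)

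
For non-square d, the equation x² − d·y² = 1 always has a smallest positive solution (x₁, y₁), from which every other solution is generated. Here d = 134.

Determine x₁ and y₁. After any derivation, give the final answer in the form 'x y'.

145925 12606

[11; 1,1,2,1,3,…,1,1,22] for √134; ℓ=14 ⇒ convergent index 13
k=0  a_k=11  p_k/q_k = 11/1
…
k=5  a_k=3  p_k/q_k = 301/26
…
k=10  a_k=1  p_k/q_k = 22133/1912
…
k=12  a_k=1  p_k/q_k = 84029/7259
k=13  a_k=1  p_k/q_k = 145925/12606
fundamental: x₁=145925, y₁=12606  (since 21294105625 − 134·158911236 = 1)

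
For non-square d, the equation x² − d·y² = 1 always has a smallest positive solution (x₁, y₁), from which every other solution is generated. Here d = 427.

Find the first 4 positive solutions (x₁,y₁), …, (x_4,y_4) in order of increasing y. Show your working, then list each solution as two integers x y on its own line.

62 3
7687 372
953126 46125
118179937 5719128

[20; 1,1,1,40] for √427; ℓ=4 ⇒ convergent index 3
i=0: a=20 ⇒ p=20, q=1
…
i=2: a=1 ⇒ p=41, q=2
i=3: a=1 ⇒ p=62, q=3
(x₁, y₁) = (62, 3);  62² − 427·3² = 1 ✓
(x_2, y_2) = (62·62 + 427·3·3, 62·3 + 3·62) = (7687, 372)
(x_3, y_3) = (62·7687 + 427·3·372, 62·372 + 3·7687) = (953126, 46125)
(x_4, y_4) = (62·953126 + 427·3·46125, 62·46125 + 3·953126) = (118179937, 5719128)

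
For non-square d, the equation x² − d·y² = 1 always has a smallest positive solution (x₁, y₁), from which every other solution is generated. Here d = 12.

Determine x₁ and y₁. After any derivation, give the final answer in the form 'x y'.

7 2

√12 = [3; 2,6, …], period ℓ=2 (even) → k=1
step 0: (3, 1)  from 3·(1,0) + (0,1)
step 1: (7, 2)  from 2·(3,1) + (1,0)
(x₁, y₁) = (7, 2);  7² − 12·2² = 1 ✓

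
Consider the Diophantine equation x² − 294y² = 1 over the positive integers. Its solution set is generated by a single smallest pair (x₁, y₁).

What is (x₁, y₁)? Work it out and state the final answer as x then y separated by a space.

4801 280

d=294: √d = [17; 6,1,4,1,6,34] (ℓ=6, even), read p_5/q_5
k=0  a_k=17  p_k/q_k = 17/1
…
k=2  a_k=1  p_k/q_k = 120/7
k=3  a_k=4  p_k/q_k = 583/34
k=4  a_k=1  p_k/q_k = 703/41
k=5  a_k=6  p_k/q_k = 4801/280
(x₁, y₁) = (4801, 280);  4801² − 294·280² = 1 ✓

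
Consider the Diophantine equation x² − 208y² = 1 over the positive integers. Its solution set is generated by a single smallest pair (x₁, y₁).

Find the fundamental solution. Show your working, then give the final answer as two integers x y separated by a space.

649 45

√208 → a₀=14, period (2,2,1,2,2,28); ℓ=6 even so k=5
step 0: (14, 1)  from 14·(1,0) + (0,1)
…
step 3: (101, 7)  from 1·(72,5) + (29,2)
step 4: (274, 19)  from 2·(101,7) + (72,5)
step 5: (649, 45)  from 2·(274,19) + (101,7)
→ (649, 45).  Check: 649²=421201, 208·45²=421200, difference 1.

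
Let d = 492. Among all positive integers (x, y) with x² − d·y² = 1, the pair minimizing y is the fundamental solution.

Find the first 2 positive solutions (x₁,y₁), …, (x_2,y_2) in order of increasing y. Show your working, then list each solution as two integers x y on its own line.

[22; 5,1,1,10,1,1,5,44] for √492; ℓ=8 ⇒ convergent index 7
a_0=22:  p_0=22·1+0=22,  q_0=22·0+1=1
a_1=5:  p_1=5·22+1=111,  q_1=5·1+0=5
…
a_3=1:  p_3=1·133+111=244,  q_3=1·6+5=11
…
a_5=1:  p_5=1·2573+244=2817,  q_5=1·116+11=127
a_6=1:  p_6=1·2817+2573=5390,  q_6=1·127+116=243
a_7=5:  p_7=5·5390+2817=29767,  q_7=5·243+127=1342
→ (29767, 1342).  Check: 29767²=886074289, 492·1342²=886074288, difference 1.
k=2:  x_2 = 29767·29767+492·1342·1342 = 1772148577,  y_2 = 29767·1342+1342·29767 = 79894628

29767 1342
1772148577 79894628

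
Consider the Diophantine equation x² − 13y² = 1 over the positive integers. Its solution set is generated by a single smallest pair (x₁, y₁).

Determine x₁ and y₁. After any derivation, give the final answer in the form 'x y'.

d=13: √d = [3; 1,1,1,1,6] (ℓ=5, odd), read p_9/q_9
k=0  a_k=3  p_k/q_k = 3/1
k=1  a_k=1  p_k/q_k = 4/1
…
k=4  a_k=1  p_k/q_k = 18/5
…
k=7  a_k=1  p_k/q_k = 256/71
k=8  a_k=1  p_k/q_k = 393/109
k=9  a_k=1  p_k/q_k = 649/180
→ (649, 180).  Check: 649²=421201, 13·180²=421200, difference 1.

649 180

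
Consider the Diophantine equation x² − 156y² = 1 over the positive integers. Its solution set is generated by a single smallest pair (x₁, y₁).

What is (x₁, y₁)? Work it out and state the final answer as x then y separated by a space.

25 2

[12; 2,24] for √156; ℓ=2 ⇒ convergent index 1
a_0=12:  p_0=12·1+0=12,  q_0=12·0+1=1
a_1=2:  p_1=2·12+1=25,  q_1=2·1+0=2
→ (25, 2).  Check: 25²=625, 156·2²=624, difference 1.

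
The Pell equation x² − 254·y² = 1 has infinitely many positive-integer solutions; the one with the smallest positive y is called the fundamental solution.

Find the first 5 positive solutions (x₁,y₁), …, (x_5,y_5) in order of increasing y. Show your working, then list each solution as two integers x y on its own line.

[15; 1,14,1,30] for √254; ℓ=4 ⇒ convergent index 3
k=0  a_k=15  p_k/q_k = 15/1
…
k=2  a_k=14  p_k/q_k = 239/15
k=3  a_k=1  p_k/q_k = 255/16
(x₁, y₁) = (255, 16);  255² − 254·16² = 1 ✓
n=2: (255,16)∘(255,16) = (255·255+254·16·16, 255·16+16·255) = (130049,8160)
n=3: (130049,8160)∘(255,16) = (255·130049+254·16·8160, 255·8160+16·130049) = (66324735,4161584)
n=4: (66324735,4161584)∘(255,16) = (255·66324735+254·16·4161584, 255·4161584+16·66324735) = (33825484801,2122399680)
n=5: (33825484801,2122399680)∘(255,16) = (255·33825484801+254·16·2122399680, 255·2122399680+16·33825484801) = (17250930923775,1082419675216)

255 16
130049 8160
66324735 4161584
33825484801 2122399680
17250930923775 1082419675216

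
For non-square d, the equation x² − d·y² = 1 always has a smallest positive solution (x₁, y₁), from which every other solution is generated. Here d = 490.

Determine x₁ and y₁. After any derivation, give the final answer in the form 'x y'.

1039681 46968

d=490: √d = [22; 7,2,1,4,4,4,1,2,7,44] (ℓ=10, even), read p_9/q_9
a_0=22:  p_0=22·1+0=22,  q_0=22·0+1=1
a_1=7:  p_1=7·22+1=155,  q_1=7·1+0=7
…
a_5=4:  p_5=4·2280+487=9607,  q_5=4·103+22=434
a_6=4:  p_6=4·9607+2280=40708,  q_6=4·434+103=1839
…
a_8=2:  p_8=2·50315+40708=141338,  q_8=2·2273+1839=6385
a_9=7:  p_9=7·141338+50315=1039681,  q_9=7·6385+2273=46968
→ (1039681, 46968).  Check: 1039681²=1080936581761, 490·46968²=1080936581760, difference 1.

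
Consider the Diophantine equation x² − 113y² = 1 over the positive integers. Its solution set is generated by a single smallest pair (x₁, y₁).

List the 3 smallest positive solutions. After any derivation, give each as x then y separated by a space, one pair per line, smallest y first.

d=113: √d = [10; 1,1,1,2,2,1,1,1,20] (ℓ=9, odd), read p_17/q_17
step 0: (10, 1)  from 10·(1,0) + (0,1)
…
step 2: (21, 2)  from 1·(11,1) + (10,1)
…
step 4: (85, 8)  from 2·(32,3) + (21,2)
…
step 6: (287, 27)  from 1·(202,19) + (85,8)
step 7: (489, 46)  from 1·(287,27) + (202,19)
…
step 12: (49579, 4664)  from 1·(32794,3085) + (16785,1579)
…
step 14: (313483, 29490)  from 2·(131952,12413) + (49579,4664)
step 15: (445435, 41903)  from 1·(313483,29490) + (131952,12413)
step 16: (758918, 71393)  from 1·(445435,41903) + (313483,29490)
step 17: (1204353, 113296)  from 1·(758918,71393) + (445435,41903)
→ (1204353, 113296).  Check: 1204353²=1450466148609, 113·113296²=1450466148608, difference 1.
n=2: (1204353,113296)∘(1204353,113296) = (1204353·1204353+113·113296·113296, 1204353·113296+113296·1204353) = (2900932297217,272896754976)
n=3: (2900932297217,272896754976)∘(1204353,113296) = (1204353·2900932297217+113·113296·272896754976, 1204353·272896754976+113296·2900932297217) = (6987493029899166849,657328051091107760)

1204353 113296
2900932297217 272896754976
6987493029899166849 657328051091107760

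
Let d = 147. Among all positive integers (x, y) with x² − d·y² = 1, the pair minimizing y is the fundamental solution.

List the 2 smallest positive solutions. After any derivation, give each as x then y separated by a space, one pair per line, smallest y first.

97 8
18817 1552

d=147: √d = [12; 8,24] (ℓ=2, even), read p_1/q_1
i=0: a=12 ⇒ p=12, q=1
i=1: a=8 ⇒ p=97, q=8
→ (97, 8).  Check: 97²=9409, 147·8²=9408, difference 1.
(x_2, y_2) = (97·97 + 147·8·8, 97·8 + 8·97) = (18817, 1552)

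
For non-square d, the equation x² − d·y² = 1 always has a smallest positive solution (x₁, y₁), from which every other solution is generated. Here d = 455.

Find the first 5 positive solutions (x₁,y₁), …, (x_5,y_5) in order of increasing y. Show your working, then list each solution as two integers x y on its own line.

64 3
8191 384
1048384 49149
134184961 6290688
17174626624 805158915

d=455: √d = [21; 3,42] (ℓ=2, even), read p_1/q_1
i=0: a=21 ⇒ p=21, q=1
i=1: a=3 ⇒ p=64, q=3
(x₁, y₁) = (64, 3);  64² − 455·3² = 1 ✓
n=2: (64,3)∘(64,3) = (64·64+455·3·3, 64·3+3·64) = (8191,384)
n=3: (8191,384)∘(64,3) = (64·8191+455·3·384, 64·384+3·8191) = (1048384,49149)
n=4: (1048384,49149)∘(64,3) = (64·1048384+455·3·49149, 64·49149+3·1048384) = (134184961,6290688)
n=5: (134184961,6290688)∘(64,3) = (64·134184961+455·3·6290688, 64·6290688+3·134184961) = (17174626624,805158915)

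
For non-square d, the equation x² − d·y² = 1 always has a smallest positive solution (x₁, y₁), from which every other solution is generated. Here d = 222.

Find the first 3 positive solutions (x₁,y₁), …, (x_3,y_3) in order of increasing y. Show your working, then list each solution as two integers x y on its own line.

d=222: √d = [14; 1,8,1,28] (ℓ=4, even), read p_3/q_3
a_0=14:  p_0=14·1+0=14,  q_0=14·0+1=1
…
a_2=8:  p_2=8·15+14=134,  q_2=8·1+1=9
a_3=1:  p_3=1·134+15=149,  q_3=1·9+1=10
fundamental: x₁=149, y₁=10  (since 22201 − 222·100 = 1)
k=2:  x_2 = 149·149+222·10·10 = 44401,  y_2 = 149·10+10·149 = 2980
k=3:  x_3 = 149·44401+222·10·2980 = 13231349,  y_3 = 149·2980+10·44401 = 888030

149 10
44401 2980
13231349 888030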